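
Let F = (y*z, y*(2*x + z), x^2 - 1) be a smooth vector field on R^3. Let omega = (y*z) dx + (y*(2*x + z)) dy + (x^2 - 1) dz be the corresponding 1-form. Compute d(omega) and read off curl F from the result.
d(omega) = (-y) dy ∧ dz + (-2*x + y) dz ∧ dx + (2*y - z) dx ∧ dy; curl F = (-y, -2*x + y, 2*y - z)

d omega = sum_{i<j} (∂f_j/∂x_i - ∂f_i/∂x_j) dx_i ∧ dx_j. Under the identification (dy ∧ dz, dz ∧ dx, dx ∧ dy) ↔ (e_x, e_y, e_z), the coefficients are exactly the components of curl F. Compute:
  ∂R/∂y - ∂Q/∂z = (0) - (y) = -y
  ∂P/∂z - ∂R/∂x = (y) - (2*x) = -2*x + y
  ∂Q/∂x - ∂P/∂y = (2*y) - (z) = 2*y - z.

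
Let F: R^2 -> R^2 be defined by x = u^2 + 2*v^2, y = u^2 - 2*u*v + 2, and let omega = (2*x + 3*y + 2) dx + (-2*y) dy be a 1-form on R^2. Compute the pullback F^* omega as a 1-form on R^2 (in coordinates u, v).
F^* omega = (6*u^3 + 8*u + 8*v) du + (4*u^3 + 12*u^2*v - 24*u*v^2 + 8*u + 16*v^3 + 32*v) dv

Using F^*(f dg) = (f ∘ F) d(g ∘ F), substitute each coordinate x_i by F_i(u, v) in f_i, and replace dx_i by d F_i = (∂F_i/∂u) du + (∂F_i/∂v) dv.
  For the x component: f_1(F) = 5*u^2 - 6*u*v + 4*v^2 + 8; d F_1 = (2*u) du + (4*v) dv
  For the y component: f_2(F) = -2*u^2 + 4*u*v - 4; d F_2 = (2*u - 2*v) du + (-2*u) dv
Combining and collecting du, dv coefficients:
  coeff of du: 6*u^3 + 8*u + 8*v
  coeff of dv: 4*u^3 + 12*u^2*v - 24*u*v^2 + 8*u + 16*v^3 + 32*v
F^* omega = (6*u^3 + 8*u + 8*v) du + (4*u^3 + 12*u^2*v - 24*u*v^2 + 8*u + 16*v^3 + 32*v) dv.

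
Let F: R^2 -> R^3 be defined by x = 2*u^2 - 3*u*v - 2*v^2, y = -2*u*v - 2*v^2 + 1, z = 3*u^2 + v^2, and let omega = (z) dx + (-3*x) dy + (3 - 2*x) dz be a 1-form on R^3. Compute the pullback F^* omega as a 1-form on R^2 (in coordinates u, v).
F^* omega = (-12*u^3 + 39*u^2*v + 10*u*v^2 + 18*u - 15*v^3) du + (3*u^3 - 14*u^2*v - 39*u*v^2 - 20*v^3 + 6*v) dv

Using F^*(f dg) = (f ∘ F) d(g ∘ F), substitute each coordinate x_i by F_i(u, v) in f_i, and replace dx_i by d F_i = (∂F_i/∂u) du + (∂F_i/∂v) dv.
  For the x component: f_1(F) = 3*u^2 + v^2; d F_1 = (4*u - 3*v) du + (-3*u - 4*v) dv
  For the y component: f_2(F) = -6*u^2 + 9*u*v + 6*v^2; d F_2 = (-2*v) du + (-2*u - 4*v) dv
  For the z component: f_3(F) = -4*u^2 + 6*u*v + 4*v^2 + 3; d F_3 = (6*u) du + (2*v) dv
Combining and collecting du, dv coefficients:
  coeff of du: -12*u^3 + 39*u^2*v + 10*u*v^2 + 18*u - 15*v^3
  coeff of dv: 3*u^3 - 14*u^2*v - 39*u*v^2 - 20*v^3 + 6*v
F^* omega = (-12*u^3 + 39*u^2*v + 10*u*v^2 + 18*u - 15*v^3) du + (3*u^3 - 14*u^2*v - 39*u*v^2 - 20*v^3 + 6*v) dv.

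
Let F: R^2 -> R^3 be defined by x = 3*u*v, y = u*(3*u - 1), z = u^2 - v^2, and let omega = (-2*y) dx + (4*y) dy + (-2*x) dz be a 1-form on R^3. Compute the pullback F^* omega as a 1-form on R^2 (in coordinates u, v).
F^* omega = (2*u*(36*u^2 - 15*u*v - 18*u + 3*v + 2)) du + (6*u*(-3*u^2 + u + 2*v^2)) dv

Using F^*(f dg) = (f ∘ F) d(g ∘ F), substitute each coordinate x_i by F_i(u, v) in f_i, and replace dx_i by d F_i = (∂F_i/∂u) du + (∂F_i/∂v) dv.
  For the x component: f_1(F) = 2*u*(1 - 3*u); d F_1 = (3*v) du + (3*u) dv
  For the y component: f_2(F) = 4*u*(3*u - 1); d F_2 = (6*u - 1) du + (0) dv
  For the z component: f_3(F) = -6*u*v; d F_3 = (2*u) du + (-2*v) dv
Combining and collecting du, dv coefficients:
  coeff of du: 2*u*(36*u^2 - 15*u*v - 18*u + 3*v + 2)
  coeff of dv: 6*u*(-3*u^2 + u + 2*v^2)
F^* omega = (2*u*(36*u^2 - 15*u*v - 18*u + 3*v + 2)) du + (6*u*(-3*u^2 + u + 2*v^2)) dv.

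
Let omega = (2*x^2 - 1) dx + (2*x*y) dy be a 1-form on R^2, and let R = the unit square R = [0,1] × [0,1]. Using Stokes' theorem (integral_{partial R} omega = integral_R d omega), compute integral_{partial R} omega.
integral_(partial R) omega = 1

Stokes: integral_partial_R omega = integral_R d omega with d omega = (∂Q/∂x - ∂P/∂y) dx ∧ dy.
  ∂Q/∂x = 2*y
  ∂P/∂y = 0
  integrand = ∂Q/∂x - ∂P/∂y = 2*y.
Integrating over R: integral_0^1 integral_0^1 (2*y) dx dy = 1.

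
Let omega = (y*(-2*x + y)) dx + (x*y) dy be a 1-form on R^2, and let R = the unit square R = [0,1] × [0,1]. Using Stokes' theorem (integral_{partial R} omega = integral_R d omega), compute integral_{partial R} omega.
integral_(partial R) omega = 1/2

Stokes: integral_partial_R omega = integral_R d omega with d omega = (∂Q/∂x - ∂P/∂y) dx ∧ dy.
  ∂Q/∂x = y
  ∂P/∂y = -2*x + 2*y
  integrand = ∂Q/∂x - ∂P/∂y = 2*x - y.
Integrating over R: integral_0^1 integral_0^1 (2*x - y) dx dy = 1/2.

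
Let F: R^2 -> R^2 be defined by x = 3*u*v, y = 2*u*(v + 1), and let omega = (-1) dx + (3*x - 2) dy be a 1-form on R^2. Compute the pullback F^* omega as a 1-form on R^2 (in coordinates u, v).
F^* omega = (18*u*v^2 + 18*u*v - 7*v - 4) du + (u*(18*u*v - 7)) dv

Using F^*(f dg) = (f ∘ F) d(g ∘ F), substitute each coordinate x_i by F_i(u, v) in f_i, and replace dx_i by d F_i = (∂F_i/∂u) du + (∂F_i/∂v) dv.
  For the x component: f_1(F) = -1; d F_1 = (3*v) du + (3*u) dv
  For the y component: f_2(F) = 9*u*v - 2; d F_2 = (2*v + 2) du + (2*u) dv
Combining and collecting du, dv coefficients:
  coeff of du: 18*u*v^2 + 18*u*v - 7*v - 4
  coeff of dv: u*(18*u*v - 7)
F^* omega = (18*u*v^2 + 18*u*v - 7*v - 4) du + (u*(18*u*v - 7)) dv.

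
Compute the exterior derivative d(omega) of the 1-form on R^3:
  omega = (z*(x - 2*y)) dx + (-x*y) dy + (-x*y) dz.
d(omega) = (-y + 2*z) dx ∧ dy + (-x + y) dx ∧ dz + (-x) dy ∧ dz

For a 1-form omega = sum_i f_i dx_i, the exterior derivative is
  d(omega) = sum_{i < j} (∂f_j/∂x_i - ∂f_i/∂x_j) dx_i ∧ dx_j.
  coefficient of dx ∧ dy: ∂f_2/∂x - ∂f_1/∂y = ∂(-x*y)/∂x - ∂(z*(x - 2*y))/∂y = -y + 2*z
  coefficient of dx ∧ dz: ∂f_3/∂x - ∂f_1/∂z = ∂(-x*y)/∂x - ∂(z*(x - 2*y))/∂z = -x + y
  coefficient of dy ∧ dz: ∂f_3/∂y - ∂f_2/∂z = ∂(-x*y)/∂y - ∂(-x*y)/∂z = -x
Assembling: d(omega) = (-y + 2*z) dx ∧ dy + (-x + y) dx ∧ dz + (-x) dy ∧ dz.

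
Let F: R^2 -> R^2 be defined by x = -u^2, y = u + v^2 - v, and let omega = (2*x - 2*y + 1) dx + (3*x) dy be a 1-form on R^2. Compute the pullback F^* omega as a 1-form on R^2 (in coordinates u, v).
F^* omega = (u*(4*u^2 + u + 4*v^2 - 4*v - 2)) du + (u^2*(3 - 6*v)) dv

Using F^*(f dg) = (f ∘ F) d(g ∘ F), substitute each coordinate x_i by F_i(u, v) in f_i, and replace dx_i by d F_i = (∂F_i/∂u) du + (∂F_i/∂v) dv.
  For the x component: f_1(F) = -2*u^2 - 2*u - 2*v^2 + 2*v + 1; d F_1 = (-2*u) du + (0) dv
  For the y component: f_2(F) = -3*u^2; d F_2 = (1) du + (2*v - 1) dv
Combining and collecting du, dv coefficients:
  coeff of du: u*(4*u^2 + u + 4*v^2 - 4*v - 2)
  coeff of dv: u^2*(3 - 6*v)
F^* omega = (u*(4*u^2 + u + 4*v^2 - 4*v - 2)) du + (u^2*(3 - 6*v)) dv.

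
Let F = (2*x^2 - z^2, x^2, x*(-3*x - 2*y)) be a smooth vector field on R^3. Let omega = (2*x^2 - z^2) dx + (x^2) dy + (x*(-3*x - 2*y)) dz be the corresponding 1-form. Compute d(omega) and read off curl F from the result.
d(omega) = (-2*x) dy ∧ dz + (6*x + 2*y - 2*z) dz ∧ dx + (2*x) dx ∧ dy; curl F = (-2*x, 6*x + 2*y - 2*z, 2*x)

d omega = sum_{i<j} (∂f_j/∂x_i - ∂f_i/∂x_j) dx_i ∧ dx_j. Under the identification (dy ∧ dz, dz ∧ dx, dx ∧ dy) ↔ (e_x, e_y, e_z), the coefficients are exactly the components of curl F. Compute:
  ∂R/∂y - ∂Q/∂z = (-2*x) - (0) = -2*x
  ∂P/∂z - ∂R/∂x = (-2*z) - (-6*x - 2*y) = 6*x + 2*y - 2*z
  ∂Q/∂x - ∂P/∂y = (2*x) - (0) = 2*x.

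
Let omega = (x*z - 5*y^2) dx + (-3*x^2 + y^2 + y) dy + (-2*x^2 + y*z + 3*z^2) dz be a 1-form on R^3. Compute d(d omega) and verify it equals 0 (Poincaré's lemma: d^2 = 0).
d(d omega) = 0

Step 1: d omega = sum_{i<j} (∂f_j/∂x_i - ∂f_i/∂x_j) dx_i ∧ dx_j:
  coeff of dx ∧ dy: -6*x + 10*y
  coeff of dx ∧ dz: -5*x
  coeff of dy ∧ dz: z
Step 2: Apply d again to each 2-form coefficient. The only possible 3-form in R^3 is dx ∧ dy ∧ dz, with coefficient
  ∂(coeff of dy∧dz)/∂x - ∂(coeff of dx∧dz)/∂y + ∂(coeff of dx∧dy)/∂z
  = ∂/∂x (z) - ∂/∂y (-5*x) + ∂/∂z (-6*x + 10*y).
Each of these terms simplifies to sums of mixed partials that cancel in pairs. The result is 0 (by equality of mixed partials for smooth functions — Schwarz / Clairaut).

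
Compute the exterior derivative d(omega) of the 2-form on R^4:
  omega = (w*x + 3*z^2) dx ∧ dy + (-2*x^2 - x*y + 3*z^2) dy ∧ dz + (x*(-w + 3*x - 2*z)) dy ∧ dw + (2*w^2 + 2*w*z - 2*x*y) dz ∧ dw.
d(omega) = (-4*x - y + 6*z) dx ∧ dy ∧ dz + (-w + 7*x - 2*z) dx ∧ dy ∧ dw + (-2*y) dx ∧ dz ∧ dw

For a 2-form omega = sum_{i<j} g_{ij} dx_i ∧ dx_j, the exterior derivative is
  d(omega) = sum_{i<j} d(g_{ij}) ∧ dx_i ∧ dx_j = sum_{i<j, k} (∂g_{ij}/∂x_k) dx_k ∧ dx_i ∧ dx_j.
Expand each term, using dx_k ∧ dx_i ∧ dx_j = sgn(permutation) dx_{(a)} ∧ dx_{(b)} ∧ dx_{(c)} with (a < b < c) sorted:
  d(w*x + 3*z^2) includes (∂/∂z)(w*x + 3*z^2) dz = (6*z) dz, which multiplied by dx ∧ dy gives (6*z) dx ∧ dy ∧ dz
  d(w*x + 3*z^2) includes (∂/∂w)(w*x + 3*z^2) dw = (x) dw, which multiplied by dx ∧ dy gives (x) dx ∧ dy ∧ dw
  d(-2*x^2 - x*y + 3*z^2) includes (∂/∂x)(-2*x^2 - x*y + 3*z^2) dx = (-4*x - y) dx, which multiplied by dy ∧ dz gives (-4*x - y) dx ∧ dy ∧ dz
  d(x*(-w + 3*x - 2*z)) includes (∂/∂x)(x*(-w + 3*x - 2*z)) dx = (-w + 6*x - 2*z) dx, which multiplied by dy ∧ dw gives (-w + 6*x - 2*z) dx ∧ dy ∧ dw
  d(x*(-w + 3*x - 2*z)) includes (∂/∂z)(x*(-w + 3*x - 2*z)) dz = (-2*x) dz, which multiplied by dy ∧ dw gives (2*x) dy ∧ dz ∧ dw
  d(2*w^2 + 2*w*z - 2*x*y) includes (∂/∂x)(2*w^2 + 2*w*z - 2*x*y) dx = (-2*y) dx, which multiplied by dz ∧ dw gives (-2*y) dx ∧ dz ∧ dw
  d(2*w^2 + 2*w*z - 2*x*y) includes (∂/∂y)(2*w^2 + 2*w*z - 2*x*y) dy = (-2*x) dy, which multiplied by dz ∧ dw gives (-2*x) dy ∧ dz ∧ dw
Collecting like 3-forms: d(omega) = (-4*x - y + 6*z) dx ∧ dy ∧ dz + (-w + 7*x - 2*z) dx ∧ dy ∧ dw + (-2*y) dx ∧ dz ∧ dw.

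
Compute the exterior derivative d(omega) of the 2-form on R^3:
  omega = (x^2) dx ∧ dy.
d(omega) = 0

For a 2-form omega = sum_{i<j} g_{ij} dx_i ∧ dx_j, the exterior derivative is
  d(omega) = sum_{i<j} d(g_{ij}) ∧ dx_i ∧ dx_j = sum_{i<j, k} (∂g_{ij}/∂x_k) dx_k ∧ dx_i ∧ dx_j.
Expand each term, using dx_k ∧ dx_i ∧ dx_j = sgn(permutation) dx_{(a)} ∧ dx_{(b)} ∧ dx_{(c)} with (a < b < c) sorted:

Collecting like 3-forms: d(omega) = 0.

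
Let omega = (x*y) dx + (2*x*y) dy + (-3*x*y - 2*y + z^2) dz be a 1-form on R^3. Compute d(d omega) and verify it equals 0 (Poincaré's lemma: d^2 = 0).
d(d omega) = 0

Step 1: d omega = sum_{i<j} (∂f_j/∂x_i - ∂f_i/∂x_j) dx_i ∧ dx_j:
  coeff of dx ∧ dy: -x + 2*y
  coeff of dx ∧ dz: -3*y
  coeff of dy ∧ dz: -3*x - 2
Step 2: Apply d again to each 2-form coefficient. The only possible 3-form in R^3 is dx ∧ dy ∧ dz, with coefficient
  ∂(coeff of dy∧dz)/∂x - ∂(coeff of dx∧dz)/∂y + ∂(coeff of dx∧dy)/∂z
  = ∂/∂x (-3*x - 2) - ∂/∂y (-3*y) + ∂/∂z (-x + 2*y).
Each of these terms simplifies to sums of mixed partials that cancel in pairs. The result is 0 (by equality of mixed partials for smooth functions — Schwarz / Clairaut).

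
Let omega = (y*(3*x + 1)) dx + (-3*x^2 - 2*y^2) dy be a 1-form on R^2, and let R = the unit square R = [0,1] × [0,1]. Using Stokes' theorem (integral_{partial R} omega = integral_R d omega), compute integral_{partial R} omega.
integral_(partial R) omega = -11/2

Stokes: integral_partial_R omega = integral_R d omega with d omega = (∂Q/∂x - ∂P/∂y) dx ∧ dy.
  ∂Q/∂x = -6*x
  ∂P/∂y = 3*x + 1
  integrand = ∂Q/∂x - ∂P/∂y = -9*x - 1.
Integrating over R: integral_0^1 integral_0^1 (-9*x - 1) dx dy = -11/2.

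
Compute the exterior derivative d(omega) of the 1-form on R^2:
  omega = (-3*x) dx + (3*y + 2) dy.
d(omega) = 0

For a 1-form omega = sum_i f_i dx_i, the exterior derivative is
  d(omega) = sum_{i < j} (∂f_j/∂x_i - ∂f_i/∂x_j) dx_i ∧ dx_j.

Assembling: d(omega) = 0.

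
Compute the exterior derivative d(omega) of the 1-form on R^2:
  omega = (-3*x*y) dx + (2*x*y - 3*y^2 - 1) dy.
d(omega) = (3*x + 2*y) dx ∧ dy

For a 1-form omega = sum_i f_i dx_i, the exterior derivative is
  d(omega) = sum_{i < j} (∂f_j/∂x_i - ∂f_i/∂x_j) dx_i ∧ dx_j.
  coefficient of dx ∧ dy: ∂f_2/∂x - ∂f_1/∂y = ∂(2*x*y - 3*y^2 - 1)/∂x - ∂(-3*x*y)/∂y = 3*x + 2*y
Assembling: d(omega) = (3*x + 2*y) dx ∧ dy.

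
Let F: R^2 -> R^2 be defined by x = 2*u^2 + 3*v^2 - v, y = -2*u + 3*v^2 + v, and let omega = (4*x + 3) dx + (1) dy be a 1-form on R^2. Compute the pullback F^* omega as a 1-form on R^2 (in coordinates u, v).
F^* omega = (32*u^3 + 48*u*v^2 - 16*u*v + 12*u - 2) du + (48*u^2*v - 8*u^2 + 72*v^3 - 36*v^2 + 28*v - 2) dv

Using F^*(f dg) = (f ∘ F) d(g ∘ F), substitute each coordinate x_i by F_i(u, v) in f_i, and replace dx_i by d F_i = (∂F_i/∂u) du + (∂F_i/∂v) dv.
  For the x component: f_1(F) = 8*u^2 + 12*v^2 - 4*v + 3; d F_1 = (4*u) du + (6*v - 1) dv
  For the y component: f_2(F) = 1; d F_2 = (-2) du + (6*v + 1) dv
Combining and collecting du, dv coefficients:
  coeff of du: 32*u^3 + 48*u*v^2 - 16*u*v + 12*u - 2
  coeff of dv: 48*u^2*v - 8*u^2 + 72*v^3 - 36*v^2 + 28*v - 2
F^* omega = (32*u^3 + 48*u*v^2 - 16*u*v + 12*u - 2) du + (48*u^2*v - 8*u^2 + 72*v^3 - 36*v^2 + 28*v - 2) dv.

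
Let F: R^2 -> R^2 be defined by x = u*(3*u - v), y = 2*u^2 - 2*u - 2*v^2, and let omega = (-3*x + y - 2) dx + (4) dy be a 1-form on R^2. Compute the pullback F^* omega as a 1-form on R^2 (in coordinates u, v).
F^* omega = (-42*u^3 + 25*u^2*v - 12*u^2 - 15*u*v^2 + 2*u*v + 4*u + 2*v^3 + 2*v - 8) du + (7*u^3 - 3*u^2*v + 2*u^2 + 2*u*v^2 + 2*u - 16*v) dv

Using F^*(f dg) = (f ∘ F) d(g ∘ F), substitute each coordinate x_i by F_i(u, v) in f_i, and replace dx_i by d F_i = (∂F_i/∂u) du + (∂F_i/∂v) dv.
  For the x component: f_1(F) = -7*u^2 + 3*u*v - 2*u - 2*v^2 - 2; d F_1 = (6*u - v) du + (-u) dv
  For the y component: f_2(F) = 4; d F_2 = (4*u - 2) du + (-4*v) dv
Combining and collecting du, dv coefficients:
  coeff of du: -42*u^3 + 25*u^2*v - 12*u^2 - 15*u*v^2 + 2*u*v + 4*u + 2*v^3 + 2*v - 8
  coeff of dv: 7*u^3 - 3*u^2*v + 2*u^2 + 2*u*v^2 + 2*u - 16*v
F^* omega = (-42*u^3 + 25*u^2*v - 12*u^2 - 15*u*v^2 + 2*u*v + 4*u + 2*v^3 + 2*v - 8) du + (7*u^3 - 3*u^2*v + 2*u^2 + 2*u*v^2 + 2*u - 16*v) dv.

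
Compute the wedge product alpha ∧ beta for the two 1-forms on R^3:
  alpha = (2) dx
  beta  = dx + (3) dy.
alpha ∧ beta = (6) dx ∧ dy

Distribute the wedge, using dx_i ∧ dx_j = -dx_j ∧ dx_i and dx_i ∧ dx_i = 0. For each pair (i, j) with i < j, the coefficient of dx_i ∧ dx_j in alpha ∧ beta is (alpha_i * beta_j - alpha_j * beta_i). Collecting: alpha ∧ beta = (6) dx ∧ dy.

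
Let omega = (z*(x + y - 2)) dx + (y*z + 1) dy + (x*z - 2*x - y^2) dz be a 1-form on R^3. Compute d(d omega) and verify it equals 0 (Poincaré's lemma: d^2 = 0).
d(d omega) = 0

Step 1: d omega = sum_{i<j} (∂f_j/∂x_i - ∂f_i/∂x_j) dx_i ∧ dx_j:
  coeff of dx ∧ dy: -z
  coeff of dx ∧ dz: -x - y + z
  coeff of dy ∧ dz: -3*y
Step 2: Apply d again to each 2-form coefficient. The only possible 3-form in R^3 is dx ∧ dy ∧ dz, with coefficient
  ∂(coeff of dy∧dz)/∂x - ∂(coeff of dx∧dz)/∂y + ∂(coeff of dx∧dy)/∂z
  = ∂/∂x (-3*y) - ∂/∂y (-x - y + z) + ∂/∂z (-z).
Each of these terms simplifies to sums of mixed partials that cancel in pairs. The result is 0 (by equality of mixed partials for smooth functions — Schwarz / Clairaut).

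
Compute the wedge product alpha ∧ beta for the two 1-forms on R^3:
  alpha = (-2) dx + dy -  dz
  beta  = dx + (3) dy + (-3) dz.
alpha ∧ beta = (-7) dx ∧ dy + (7) dx ∧ dz

Distribute the wedge, using dx_i ∧ dx_j = -dx_j ∧ dx_i and dx_i ∧ dx_i = 0. For each pair (i, j) with i < j, the coefficient of dx_i ∧ dx_j in alpha ∧ beta is (alpha_i * beta_j - alpha_j * beta_i). Collecting: alpha ∧ beta = (-7) dx ∧ dy + (7) dx ∧ dz.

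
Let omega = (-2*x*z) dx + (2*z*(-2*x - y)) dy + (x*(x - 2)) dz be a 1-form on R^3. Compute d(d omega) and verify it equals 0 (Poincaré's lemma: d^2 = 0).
d(d omega) = 0

Step 1: d omega = sum_{i<j} (∂f_j/∂x_i - ∂f_i/∂x_j) dx_i ∧ dx_j:
  coeff of dx ∧ dy: -4*z
  coeff of dx ∧ dz: 4*x - 2
  coeff of dy ∧ dz: 4*x + 2*y
Step 2: Apply d again to each 2-form coefficient. The only possible 3-form in R^3 is dx ∧ dy ∧ dz, with coefficient
  ∂(coeff of dy∧dz)/∂x - ∂(coeff of dx∧dz)/∂y + ∂(coeff of dx∧dy)/∂z
  = ∂/∂x (4*x + 2*y) - ∂/∂y (4*x - 2) + ∂/∂z (-4*z).
Each of these terms simplifies to sums of mixed partials that cancel in pairs. The result is 0 (by equality of mixed partials for smooth functions — Schwarz / Clairaut).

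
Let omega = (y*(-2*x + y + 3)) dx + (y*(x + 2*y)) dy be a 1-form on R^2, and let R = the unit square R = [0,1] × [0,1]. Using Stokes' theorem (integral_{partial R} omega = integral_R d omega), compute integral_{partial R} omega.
integral_(partial R) omega = -5/2

Stokes: integral_partial_R omega = integral_R d omega with d omega = (∂Q/∂x - ∂P/∂y) dx ∧ dy.
  ∂Q/∂x = y
  ∂P/∂y = -2*x + 2*y + 3
  integrand = ∂Q/∂x - ∂P/∂y = 2*x - y - 3.
Integrating over R: integral_0^1 integral_0^1 (2*x - y - 3) dx dy = -5/2.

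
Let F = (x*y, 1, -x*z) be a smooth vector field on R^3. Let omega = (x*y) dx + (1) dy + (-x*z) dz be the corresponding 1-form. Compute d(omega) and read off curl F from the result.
d(omega) = (0) dy ∧ dz + (z) dz ∧ dx + (-x) dx ∧ dy; curl F = (0, z, -x)

d omega = sum_{i<j} (∂f_j/∂x_i - ∂f_i/∂x_j) dx_i ∧ dx_j. Under the identification (dy ∧ dz, dz ∧ dx, dx ∧ dy) ↔ (e_x, e_y, e_z), the coefficients are exactly the components of curl F. Compute:
  ∂R/∂y - ∂Q/∂z = (0) - (0) = 0
  ∂P/∂z - ∂R/∂x = (0) - (-z) = z
  ∂Q/∂x - ∂P/∂y = (0) - (x) = -x.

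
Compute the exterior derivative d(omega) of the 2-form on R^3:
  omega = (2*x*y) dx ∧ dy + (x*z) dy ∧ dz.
d(omega) = (z) dx ∧ dy ∧ dz

For a 2-form omega = sum_{i<j} g_{ij} dx_i ∧ dx_j, the exterior derivative is
  d(omega) = sum_{i<j} d(g_{ij}) ∧ dx_i ∧ dx_j = sum_{i<j, k} (∂g_{ij}/∂x_k) dx_k ∧ dx_i ∧ dx_j.
Expand each term, using dx_k ∧ dx_i ∧ dx_j = sgn(permutation) dx_{(a)} ∧ dx_{(b)} ∧ dx_{(c)} with (a < b < c) sorted:
  d(x*z) includes (∂/∂x)(x*z) dx = (z) dx, which multiplied by dy ∧ dz gives (z) dx ∧ dy ∧ dz
Collecting like 3-forms: d(omega) = (z) dx ∧ dy ∧ dz.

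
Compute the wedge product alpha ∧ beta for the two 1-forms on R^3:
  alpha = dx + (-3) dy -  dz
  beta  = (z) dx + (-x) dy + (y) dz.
alpha ∧ beta = (-x + 3*z) dx ∧ dy + (y + z) dx ∧ dz + (-x - 3*y) dy ∧ dz

Distribute the wedge, using dx_i ∧ dx_j = -dx_j ∧ dx_i and dx_i ∧ dx_i = 0. For each pair (i, j) with i < j, the coefficient of dx_i ∧ dx_j in alpha ∧ beta is (alpha_i * beta_j - alpha_j * beta_i). Collecting: alpha ∧ beta = (-x + 3*z) dx ∧ dy + (y + z) dx ∧ dz + (-x - 3*y) dy ∧ dz.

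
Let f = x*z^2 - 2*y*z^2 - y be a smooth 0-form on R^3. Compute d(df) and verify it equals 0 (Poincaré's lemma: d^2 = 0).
d(df) = 0

Step 1: df = sum_i (∂f/∂x_i) dx_i = (z^2) dx + (-2*z^2 - 1) dy + (2*z*(x - 2*y)) dz.
Step 2: Apply d again. Using the 1-form formula, the coefficient of dx ∧ dy in d(df) is ∂^2 f/∂x ∂y - ∂^2 f/∂y ∂x = (0) - (0) = 0 (equality of mixed partials for smooth f).
Similarly for dx ∧ dz and dy ∧ dz — all coefficients vanish. So d(df) = 0.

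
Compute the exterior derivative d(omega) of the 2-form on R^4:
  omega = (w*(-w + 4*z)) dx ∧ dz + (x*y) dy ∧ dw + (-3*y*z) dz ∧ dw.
d(omega) = (-2*w + 4*z) dx ∧ dz ∧ dw + (y) dx ∧ dy ∧ dw + (-3*z) dy ∧ dz ∧ dw

For a 2-form omega = sum_{i<j} g_{ij} dx_i ∧ dx_j, the exterior derivative is
  d(omega) = sum_{i<j} d(g_{ij}) ∧ dx_i ∧ dx_j = sum_{i<j, k} (∂g_{ij}/∂x_k) dx_k ∧ dx_i ∧ dx_j.
Expand each term, using dx_k ∧ dx_i ∧ dx_j = sgn(permutation) dx_{(a)} ∧ dx_{(b)} ∧ dx_{(c)} with (a < b < c) sorted:
  d(w*(-w + 4*z)) includes (∂/∂w)(w*(-w + 4*z)) dw = (-2*w + 4*z) dw, which multiplied by dx ∧ dz gives (-2*w + 4*z) dx ∧ dz ∧ dw
  d(x*y) includes (∂/∂x)(x*y) dx = (y) dx, which multiplied by dy ∧ dw gives (y) dx ∧ dy ∧ dw
  d(-3*y*z) includes (∂/∂y)(-3*y*z) dy = (-3*z) dy, which multiplied by dz ∧ dw gives (-3*z) dy ∧ dz ∧ dw
Collecting like 3-forms: d(omega) = (-2*w + 4*z) dx ∧ dz ∧ dw + (y) dx ∧ dy ∧ dw + (-3*z) dy ∧ dz ∧ dw.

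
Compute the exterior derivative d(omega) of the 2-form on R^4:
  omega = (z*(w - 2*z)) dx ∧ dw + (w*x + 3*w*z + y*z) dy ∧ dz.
d(omega) = (-w + 4*z) dx ∧ dz ∧ dw + (w) dx ∧ dy ∧ dz + (x + 3*z) dy ∧ dz ∧ dw

For a 2-form omega = sum_{i<j} g_{ij} dx_i ∧ dx_j, the exterior derivative is
  d(omega) = sum_{i<j} d(g_{ij}) ∧ dx_i ∧ dx_j = sum_{i<j, k} (∂g_{ij}/∂x_k) dx_k ∧ dx_i ∧ dx_j.
Expand each term, using dx_k ∧ dx_i ∧ dx_j = sgn(permutation) dx_{(a)} ∧ dx_{(b)} ∧ dx_{(c)} with (a < b < c) sorted:
  d(z*(w - 2*z)) includes (∂/∂z)(z*(w - 2*z)) dz = (w - 4*z) dz, which multiplied by dx ∧ dw gives (-w + 4*z) dx ∧ dz ∧ dw
  d(w*x + 3*w*z + y*z) includes (∂/∂x)(w*x + 3*w*z + y*z) dx = (w) dx, which multiplied by dy ∧ dz gives (w) dx ∧ dy ∧ dz
  d(w*x + 3*w*z + y*z) includes (∂/∂w)(w*x + 3*w*z + y*z) dw = (x + 3*z) dw, which multiplied by dy ∧ dz gives (x + 3*z) dy ∧ dz ∧ dw
Collecting like 3-forms: d(omega) = (-w + 4*z) dx ∧ dz ∧ dw + (w) dx ∧ dy ∧ dz + (x + 3*z) dy ∧ dz ∧ dw.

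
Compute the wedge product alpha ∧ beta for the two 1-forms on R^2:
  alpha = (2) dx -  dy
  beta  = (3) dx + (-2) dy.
alpha ∧ beta = (-1) dx ∧ dy

Distribute the wedge, using dx_i ∧ dx_j = -dx_j ∧ dx_i and dx_i ∧ dx_i = 0. For each pair (i, j) with i < j, the coefficient of dx_i ∧ dx_j in alpha ∧ beta is (alpha_i * beta_j - alpha_j * beta_i). Collecting: alpha ∧ beta = (-1) dx ∧ dy.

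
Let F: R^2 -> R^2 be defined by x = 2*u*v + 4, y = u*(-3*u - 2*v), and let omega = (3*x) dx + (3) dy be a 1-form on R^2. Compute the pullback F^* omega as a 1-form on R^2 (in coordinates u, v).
F^* omega = (12*u*v^2 - 18*u + 18*v) du + (6*u*(2*u*v + 3)) dv

Using F^*(f dg) = (f ∘ F) d(g ∘ F), substitute each coordinate x_i by F_i(u, v) in f_i, and replace dx_i by d F_i = (∂F_i/∂u) du + (∂F_i/∂v) dv.
  For the x component: f_1(F) = 6*u*v + 12; d F_1 = (2*v) du + (2*u) dv
  For the y component: f_2(F) = 3; d F_2 = (-6*u - 2*v) du + (-2*u) dv
Combining and collecting du, dv coefficients:
  coeff of du: 12*u*v^2 - 18*u + 18*v
  coeff of dv: 6*u*(2*u*v + 3)
F^* omega = (12*u*v^2 - 18*u + 18*v) du + (6*u*(2*u*v + 3)) dv.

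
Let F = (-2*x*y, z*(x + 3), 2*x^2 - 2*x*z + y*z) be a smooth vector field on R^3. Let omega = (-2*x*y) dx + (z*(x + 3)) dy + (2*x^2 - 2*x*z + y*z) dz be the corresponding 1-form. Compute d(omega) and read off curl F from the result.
d(omega) = (-x + z - 3) dy ∧ dz + (-4*x + 2*z) dz ∧ dx + (2*x + z) dx ∧ dy; curl F = (-x + z - 3, -4*x + 2*z, 2*x + z)

d omega = sum_{i<j} (∂f_j/∂x_i - ∂f_i/∂x_j) dx_i ∧ dx_j. Under the identification (dy ∧ dz, dz ∧ dx, dx ∧ dy) ↔ (e_x, e_y, e_z), the coefficients are exactly the components of curl F. Compute:
  ∂R/∂y - ∂Q/∂z = (z) - (x + 3) = -x + z - 3
  ∂P/∂z - ∂R/∂x = (0) - (4*x - 2*z) = -4*x + 2*z
  ∂Q/∂x - ∂P/∂y = (z) - (-2*x) = 2*x + z.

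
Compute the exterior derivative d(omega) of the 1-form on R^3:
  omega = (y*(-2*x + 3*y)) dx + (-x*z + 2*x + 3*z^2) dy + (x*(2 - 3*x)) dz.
d(omega) = (2*x - 6*y - z + 2) dx ∧ dy + (2 - 6*x) dx ∧ dz + (x - 6*z) dy ∧ dz

For a 1-form omega = sum_i f_i dx_i, the exterior derivative is
  d(omega) = sum_{i < j} (∂f_j/∂x_i - ∂f_i/∂x_j) dx_i ∧ dx_j.
  coefficient of dx ∧ dy: ∂f_2/∂x - ∂f_1/∂y = ∂(-x*z + 2*x + 3*z^2)/∂x - ∂(y*(-2*x + 3*y))/∂y = 2*x - 6*y - z + 2
  coefficient of dx ∧ dz: ∂f_3/∂x - ∂f_1/∂z = ∂(x*(2 - 3*x))/∂x - ∂(y*(-2*x + 3*y))/∂z = 2 - 6*x
  coefficient of dy ∧ dz: ∂f_3/∂y - ∂f_2/∂z = ∂(x*(2 - 3*x))/∂y - ∂(-x*z + 2*x + 3*z^2)/∂z = x - 6*z
Assembling: d(omega) = (2*x - 6*y - z + 2) dx ∧ dy + (2 - 6*x) dx ∧ dz + (x - 6*z) dy ∧ dz.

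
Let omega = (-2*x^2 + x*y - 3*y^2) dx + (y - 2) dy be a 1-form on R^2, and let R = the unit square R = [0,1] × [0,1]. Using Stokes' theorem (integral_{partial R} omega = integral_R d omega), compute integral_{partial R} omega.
integral_(partial R) omega = 5/2

Stokes: integral_partial_R omega = integral_R d omega with d omega = (∂Q/∂x - ∂P/∂y) dx ∧ dy.
  ∂Q/∂x = 0
  ∂P/∂y = x - 6*y
  integrand = ∂Q/∂x - ∂P/∂y = -x + 6*y.
Integrating over R: integral_0^1 integral_0^1 (-x + 6*y) dx dy = 5/2.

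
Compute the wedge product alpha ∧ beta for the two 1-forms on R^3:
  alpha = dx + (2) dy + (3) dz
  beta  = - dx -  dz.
alpha ∧ beta = (2) dx ∧ dz + (2) dx ∧ dy + (-2) dy ∧ dz

Distribute the wedge, using dx_i ∧ dx_j = -dx_j ∧ dx_i and dx_i ∧ dx_i = 0. For each pair (i, j) with i < j, the coefficient of dx_i ∧ dx_j in alpha ∧ beta is (alpha_i * beta_j - alpha_j * beta_i). Collecting: alpha ∧ beta = (2) dx ∧ dz + (2) dx ∧ dy + (-2) dy ∧ dz.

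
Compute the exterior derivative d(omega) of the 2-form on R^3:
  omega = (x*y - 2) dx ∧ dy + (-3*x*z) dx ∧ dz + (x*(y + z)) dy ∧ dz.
d(omega) = (y + z) dx ∧ dy ∧ dz

For a 2-form omega = sum_{i<j} g_{ij} dx_i ∧ dx_j, the exterior derivative is
  d(omega) = sum_{i<j} d(g_{ij}) ∧ dx_i ∧ dx_j = sum_{i<j, k} (∂g_{ij}/∂x_k) dx_k ∧ dx_i ∧ dx_j.
Expand each term, using dx_k ∧ dx_i ∧ dx_j = sgn(permutation) dx_{(a)} ∧ dx_{(b)} ∧ dx_{(c)} with (a < b < c) sorted:
  d(x*(y + z)) includes (∂/∂x)(x*(y + z)) dx = (y + z) dx, which multiplied by dy ∧ dz gives (y + z) dx ∧ dy ∧ dz
Collecting like 3-forms: d(omega) = (y + z) dx ∧ dy ∧ dz.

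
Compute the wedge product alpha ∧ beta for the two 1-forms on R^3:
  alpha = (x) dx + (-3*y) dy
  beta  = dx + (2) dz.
alpha ∧ beta = (2*x) dx ∧ dz + (3*y) dx ∧ dy + (-6*y) dy ∧ dz

Distribute the wedge, using dx_i ∧ dx_j = -dx_j ∧ dx_i and dx_i ∧ dx_i = 0. For each pair (i, j) with i < j, the coefficient of dx_i ∧ dx_j in alpha ∧ beta is (alpha_i * beta_j - alpha_j * beta_i). Collecting: alpha ∧ beta = (2*x) dx ∧ dz + (3*y) dx ∧ dy + (-6*y) dy ∧ dz.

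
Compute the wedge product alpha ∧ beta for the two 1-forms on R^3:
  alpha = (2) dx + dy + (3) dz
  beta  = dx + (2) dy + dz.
alpha ∧ beta = (3) dx ∧ dy + (-1) dx ∧ dz + (-5) dy ∧ dz

Distribute the wedge, using dx_i ∧ dx_j = -dx_j ∧ dx_i and dx_i ∧ dx_i = 0. For each pair (i, j) with i < j, the coefficient of dx_i ∧ dx_j in alpha ∧ beta is (alpha_i * beta_j - alpha_j * beta_i). Collecting: alpha ∧ beta = (3) dx ∧ dy + (-1) dx ∧ dz + (-5) dy ∧ dz.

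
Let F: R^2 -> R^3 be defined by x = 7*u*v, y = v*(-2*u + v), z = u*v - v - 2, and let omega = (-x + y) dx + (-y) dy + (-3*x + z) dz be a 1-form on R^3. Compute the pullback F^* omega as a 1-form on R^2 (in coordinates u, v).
F^* omega = (v*(-87*u*v + 9*v^2 - v - 2)) du + (-87*u^2*v + 13*u*v^2 + 19*u*v - 2*u - 2*v^3 + v + 2) dv

Using F^*(f dg) = (f ∘ F) d(g ∘ F), substitute each coordinate x_i by F_i(u, v) in f_i, and replace dx_i by d F_i = (∂F_i/∂u) du + (∂F_i/∂v) dv.
  For the x component: f_1(F) = v*(-9*u + v); d F_1 = (7*v) du + (7*u) dv
  For the y component: f_2(F) = v*(2*u - v); d F_2 = (-2*v) du + (-2*u + 2*v) dv
  For the z component: f_3(F) = -20*u*v - v - 2; d F_3 = (v) du + (u - 1) dv
Combining and collecting du, dv coefficients:
  coeff of du: v*(-87*u*v + 9*v^2 - v - 2)
  coeff of dv: -87*u^2*v + 13*u*v^2 + 19*u*v - 2*u - 2*v^3 + v + 2
F^* omega = (v*(-87*u*v + 9*v^2 - v - 2)) du + (-87*u^2*v + 13*u*v^2 + 19*u*v - 2*u - 2*v^3 + v + 2) dv.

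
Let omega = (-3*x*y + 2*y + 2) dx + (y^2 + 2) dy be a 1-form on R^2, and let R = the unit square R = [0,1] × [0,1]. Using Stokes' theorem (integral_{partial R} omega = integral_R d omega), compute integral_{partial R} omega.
integral_(partial R) omega = -1/2

Stokes: integral_partial_R omega = integral_R d omega with d omega = (∂Q/∂x - ∂P/∂y) dx ∧ dy.
  ∂Q/∂x = 0
  ∂P/∂y = 2 - 3*x
  integrand = ∂Q/∂x - ∂P/∂y = 3*x - 2.
Integrating over R: integral_0^1 integral_0^1 (3*x - 2) dx dy = -1/2.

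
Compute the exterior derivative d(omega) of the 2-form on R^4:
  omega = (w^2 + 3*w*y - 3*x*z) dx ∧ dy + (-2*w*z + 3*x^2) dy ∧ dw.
d(omega) = (-3*x) dx ∧ dy ∧ dz + (2*w + 6*x + 3*y) dx ∧ dy ∧ dw + (2*w) dy ∧ dz ∧ dw

For a 2-form omega = sum_{i<j} g_{ij} dx_i ∧ dx_j, the exterior derivative is
  d(omega) = sum_{i<j} d(g_{ij}) ∧ dx_i ∧ dx_j = sum_{i<j, k} (∂g_{ij}/∂x_k) dx_k ∧ dx_i ∧ dx_j.
Expand each term, using dx_k ∧ dx_i ∧ dx_j = sgn(permutation) dx_{(a)} ∧ dx_{(b)} ∧ dx_{(c)} with (a < b < c) sorted:
  d(w^2 + 3*w*y - 3*x*z) includes (∂/∂z)(w^2 + 3*w*y - 3*x*z) dz = (-3*x) dz, which multiplied by dx ∧ dy gives (-3*x) dx ∧ dy ∧ dz
  d(w^2 + 3*w*y - 3*x*z) includes (∂/∂w)(w^2 + 3*w*y - 3*x*z) dw = (2*w + 3*y) dw, which multiplied by dx ∧ dy gives (2*w + 3*y) dx ∧ dy ∧ dw
  d(-2*w*z + 3*x^2) includes (∂/∂x)(-2*w*z + 3*x^2) dx = (6*x) dx, which multiplied by dy ∧ dw gives (6*x) dx ∧ dy ∧ dw
  d(-2*w*z + 3*x^2) includes (∂/∂z)(-2*w*z + 3*x^2) dz = (-2*w) dz, which multiplied by dy ∧ dw gives (2*w) dy ∧ dz ∧ dw
Collecting like 3-forms: d(omega) = (-3*x) dx ∧ dy ∧ dz + (2*w + 6*x + 3*y) dx ∧ dy ∧ dw + (2*w) dy ∧ dz ∧ dw.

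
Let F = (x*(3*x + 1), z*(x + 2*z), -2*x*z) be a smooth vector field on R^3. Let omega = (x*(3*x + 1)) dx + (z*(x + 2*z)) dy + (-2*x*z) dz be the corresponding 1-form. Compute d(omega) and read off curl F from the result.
d(omega) = (-x - 4*z) dy ∧ dz + (2*z) dz ∧ dx + (z) dx ∧ dy; curl F = (-x - 4*z, 2*z, z)

d omega = sum_{i<j} (∂f_j/∂x_i - ∂f_i/∂x_j) dx_i ∧ dx_j. Under the identification (dy ∧ dz, dz ∧ dx, dx ∧ dy) ↔ (e_x, e_y, e_z), the coefficients are exactly the components of curl F. Compute:
  ∂R/∂y - ∂Q/∂z = (0) - (x + 4*z) = -x - 4*z
  ∂P/∂z - ∂R/∂x = (0) - (-2*z) = 2*z
  ∂Q/∂x - ∂P/∂y = (z) - (0) = z.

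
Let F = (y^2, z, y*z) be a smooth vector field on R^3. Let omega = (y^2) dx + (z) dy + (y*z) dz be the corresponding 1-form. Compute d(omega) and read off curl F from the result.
d(omega) = (z - 1) dy ∧ dz + (0) dz ∧ dx + (-2*y) dx ∧ dy; curl F = (z - 1, 0, -2*y)

d omega = sum_{i<j} (∂f_j/∂x_i - ∂f_i/∂x_j) dx_i ∧ dx_j. Under the identification (dy ∧ dz, dz ∧ dx, dx ∧ dy) ↔ (e_x, e_y, e_z), the coefficients are exactly the components of curl F. Compute:
  ∂R/∂y - ∂Q/∂z = (z) - (1) = z - 1
  ∂P/∂z - ∂R/∂x = (0) - (0) = 0
  ∂Q/∂x - ∂P/∂y = (0) - (2*y) = -2*y.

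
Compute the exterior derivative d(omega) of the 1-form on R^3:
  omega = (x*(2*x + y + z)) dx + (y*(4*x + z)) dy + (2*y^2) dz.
d(omega) = (-x + 4*y) dx ∧ dy + (-x) dx ∧ dz + (3*y) dy ∧ dz

For a 1-form omega = sum_i f_i dx_i, the exterior derivative is
  d(omega) = sum_{i < j} (∂f_j/∂x_i - ∂f_i/∂x_j) dx_i ∧ dx_j.
  coefficient of dx ∧ dy: ∂f_2/∂x - ∂f_1/∂y = ∂(y*(4*x + z))/∂x - ∂(x*(2*x + y + z))/∂y = -x + 4*y
  coefficient of dx ∧ dz: ∂f_3/∂x - ∂f_1/∂z = ∂(2*y^2)/∂x - ∂(x*(2*x + y + z))/∂z = -x
  coefficient of dy ∧ dz: ∂f_3/∂y - ∂f_2/∂z = ∂(2*y^2)/∂y - ∂(y*(4*x + z))/∂z = 3*y
Assembling: d(omega) = (-x + 4*y) dx ∧ dy + (-x) dx ∧ dz + (3*y) dy ∧ dz.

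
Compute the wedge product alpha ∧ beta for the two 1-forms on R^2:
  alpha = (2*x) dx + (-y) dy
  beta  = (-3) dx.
alpha ∧ beta = (-3*y) dx ∧ dy

Distribute the wedge, using dx_i ∧ dx_j = -dx_j ∧ dx_i and dx_i ∧ dx_i = 0. For each pair (i, j) with i < j, the coefficient of dx_i ∧ dx_j in alpha ∧ beta is (alpha_i * beta_j - alpha_j * beta_i). Collecting: alpha ∧ beta = (-3*y) dx ∧ dy.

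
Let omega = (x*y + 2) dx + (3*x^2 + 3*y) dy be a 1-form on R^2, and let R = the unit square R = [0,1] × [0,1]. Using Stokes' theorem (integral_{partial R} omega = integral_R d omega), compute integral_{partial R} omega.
integral_(partial R) omega = 5/2

Stokes: integral_partial_R omega = integral_R d omega with d omega = (∂Q/∂x - ∂P/∂y) dx ∧ dy.
  ∂Q/∂x = 6*x
  ∂P/∂y = x
  integrand = ∂Q/∂x - ∂P/∂y = 5*x.
Integrating over R: integral_0^1 integral_0^1 (5*x) dx dy = 5/2.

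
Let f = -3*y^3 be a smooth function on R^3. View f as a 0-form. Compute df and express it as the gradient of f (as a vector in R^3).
df = (0) dx + (-9*y^2) dy + (0) dz; grad f = (0, -9*y^2, 0)

For a 0-form f, d f = (∂f/∂x) dx + (∂f/∂y) dy + (∂f/∂z) dz. The components of the vector representation are exactly the entries of grad f in Cartesian coordinates:
  ∂f/∂x = 0
  ∂f/∂y = -9*y^2
  ∂f/∂z = 0.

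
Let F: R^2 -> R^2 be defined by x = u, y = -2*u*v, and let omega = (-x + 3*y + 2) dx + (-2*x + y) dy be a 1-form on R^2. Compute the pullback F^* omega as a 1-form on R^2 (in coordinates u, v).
F^* omega = (4*u*v^2 - 2*u*v - u + 2) du + (4*u^2*(v + 1)) dv

Using F^*(f dg) = (f ∘ F) d(g ∘ F), substitute each coordinate x_i by F_i(u, v) in f_i, and replace dx_i by d F_i = (∂F_i/∂u) du + (∂F_i/∂v) dv.
  For the x component: f_1(F) = -6*u*v - u + 2; d F_1 = (1) du + (0) dv
  For the y component: f_2(F) = 2*u*(-v - 1); d F_2 = (-2*v) du + (-2*u) dv
Combining and collecting du, dv coefficients:
  coeff of du: 4*u*v^2 - 2*u*v - u + 2
  coeff of dv: 4*u^2*(v + 1)
F^* omega = (4*u*v^2 - 2*u*v - u + 2) du + (4*u^2*(v + 1)) dv.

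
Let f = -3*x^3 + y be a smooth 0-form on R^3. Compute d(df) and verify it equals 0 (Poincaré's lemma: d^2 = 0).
d(df) = 0

Step 1: df = sum_i (∂f/∂x_i) dx_i = (-9*x^2) dx + (1) dy + (0) dz.
Step 2: Apply d again. Using the 1-form formula, the coefficient of dx ∧ dy in d(df) is ∂^2 f/∂x ∂y - ∂^2 f/∂y ∂x = (0) - (0) = 0 (equality of mixed partials for smooth f).
Similarly for dx ∧ dz and dy ∧ dz — all coefficients vanish. So d(df) = 0.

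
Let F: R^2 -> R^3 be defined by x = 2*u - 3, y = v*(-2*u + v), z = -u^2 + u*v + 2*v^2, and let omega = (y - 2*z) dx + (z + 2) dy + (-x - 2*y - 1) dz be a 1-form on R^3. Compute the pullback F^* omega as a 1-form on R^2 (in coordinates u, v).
F^* omega = (-6*u^2*v + 8*u^2 + 6*u*v^2 - 10*u*v - 4*u - 6*v^3 - 6*v^2 - 2*v) du + (2*u^3 - 2*u^2 + 12*u*v^2 - 8*u*v - 2*u - 4*v^3 + 12*v) dv

Using F^*(f dg) = (f ∘ F) d(g ∘ F), substitute each coordinate x_i by F_i(u, v) in f_i, and replace dx_i by d F_i = (∂F_i/∂u) du + (∂F_i/∂v) dv.
  For the x component: f_1(F) = 2*u^2 - 4*u*v - 3*v^2; d F_1 = (2) du + (0) dv
  For the y component: f_2(F) = -u^2 + u*v + 2*v^2 + 2; d F_2 = (-2*v) du + (-2*u + 2*v) dv
  For the z component: f_3(F) = 4*u*v - 2*u - 2*v^2 + 2; d F_3 = (-2*u + v) du + (u + 4*v) dv
Combining and collecting du, dv coefficients:
  coeff of du: -6*u^2*v + 8*u^2 + 6*u*v^2 - 10*u*v - 4*u - 6*v^3 - 6*v^2 - 2*v
  coeff of dv: 2*u^3 - 2*u^2 + 12*u*v^2 - 8*u*v - 2*u - 4*v^3 + 12*v
F^* omega = (-6*u^2*v + 8*u^2 + 6*u*v^2 - 10*u*v - 4*u - 6*v^3 - 6*v^2 - 2*v) du + (2*u^3 - 2*u^2 + 12*u*v^2 - 8*u*v - 2*u - 4*v^3 + 12*v) dv.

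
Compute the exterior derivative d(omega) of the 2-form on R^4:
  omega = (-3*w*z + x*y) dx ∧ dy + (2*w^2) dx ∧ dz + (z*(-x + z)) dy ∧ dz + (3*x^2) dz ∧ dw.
d(omega) = (-3*w - z) dx ∧ dy ∧ dz + (-3*z) dx ∧ dy ∧ dw + (4*w + 6*x) dx ∧ dz ∧ dw

For a 2-form omega = sum_{i<j} g_{ij} dx_i ∧ dx_j, the exterior derivative is
  d(omega) = sum_{i<j} d(g_{ij}) ∧ dx_i ∧ dx_j = sum_{i<j, k} (∂g_{ij}/∂x_k) dx_k ∧ dx_i ∧ dx_j.
Expand each term, using dx_k ∧ dx_i ∧ dx_j = sgn(permutation) dx_{(a)} ∧ dx_{(b)} ∧ dx_{(c)} with (a < b < c) sorted:
  d(-3*w*z + x*y) includes (∂/∂z)(-3*w*z + x*y) dz = (-3*w) dz, which multiplied by dx ∧ dy gives (-3*w) dx ∧ dy ∧ dz
  d(-3*w*z + x*y) includes (∂/∂w)(-3*w*z + x*y) dw = (-3*z) dw, which multiplied by dx ∧ dy gives (-3*z) dx ∧ dy ∧ dw
  d(2*w^2) includes (∂/∂w)(2*w^2) dw = (4*w) dw, which multiplied by dx ∧ dz gives (4*w) dx ∧ dz ∧ dw
  d(z*(-x + z)) includes (∂/∂x)(z*(-x + z)) dx = (-z) dx, which multiplied by dy ∧ dz gives (-z) dx ∧ dy ∧ dz
  d(3*x^2) includes (∂/∂x)(3*x^2) dx = (6*x) dx, which multiplied by dz ∧ dw gives (6*x) dx ∧ dz ∧ dw
Collecting like 3-forms: d(omega) = (-3*w - z) dx ∧ dy ∧ dz + (-3*z) dx ∧ dy ∧ dw + (4*w + 6*x) dx ∧ dz ∧ dw.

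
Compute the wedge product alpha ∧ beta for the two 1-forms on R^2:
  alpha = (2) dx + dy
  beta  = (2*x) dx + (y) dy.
alpha ∧ beta = (-2*x + 2*y) dx ∧ dy

Distribute the wedge, using dx_i ∧ dx_j = -dx_j ∧ dx_i and dx_i ∧ dx_i = 0. For each pair (i, j) with i < j, the coefficient of dx_i ∧ dx_j in alpha ∧ beta is (alpha_i * beta_j - alpha_j * beta_i). Collecting: alpha ∧ beta = (-2*x + 2*y) dx ∧ dy.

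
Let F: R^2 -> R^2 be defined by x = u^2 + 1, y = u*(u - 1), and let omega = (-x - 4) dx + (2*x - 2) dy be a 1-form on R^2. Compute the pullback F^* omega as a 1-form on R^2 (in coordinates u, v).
F^* omega = (2*u*(u^2 - u - 5)) du

Using F^*(f dg) = (f ∘ F) d(g ∘ F), substitute each coordinate x_i by F_i(u, v) in f_i, and replace dx_i by d F_i = (∂F_i/∂u) du + (∂F_i/∂v) dv.
  For the x component: f_1(F) = -u^2 - 5; d F_1 = (2*u) du + (0) dv
  For the y component: f_2(F) = 2*u^2; d F_2 = (2*u - 1) du + (0) dv
Combining and collecting du, dv coefficients:
  coeff of du: 2*u*(u^2 - u - 5)
  coeff of dv: 0
F^* omega = (2*u*(u^2 - u - 5)) du.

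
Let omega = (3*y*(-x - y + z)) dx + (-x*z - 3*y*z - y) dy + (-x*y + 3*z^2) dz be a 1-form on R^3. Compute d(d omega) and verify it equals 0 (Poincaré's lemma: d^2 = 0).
d(d omega) = 0

Step 1: d omega = sum_{i<j} (∂f_j/∂x_i - ∂f_i/∂x_j) dx_i ∧ dx_j:
  coeff of dx ∧ dy: 3*x + 6*y - 4*z
  coeff of dx ∧ dz: -4*y
  coeff of dy ∧ dz: 3*y
Step 2: Apply d again to each 2-form coefficient. The only possible 3-form in R^3 is dx ∧ dy ∧ dz, with coefficient
  ∂(coeff of dy∧dz)/∂x - ∂(coeff of dx∧dz)/∂y + ∂(coeff of dx∧dy)/∂z
  = ∂/∂x (3*y) - ∂/∂y (-4*y) + ∂/∂z (3*x + 6*y - 4*z).
Each of these terms simplifies to sums of mixed partials that cancel in pairs. The result is 0 (by equality of mixed partials for smooth functions — Schwarz / Clairaut).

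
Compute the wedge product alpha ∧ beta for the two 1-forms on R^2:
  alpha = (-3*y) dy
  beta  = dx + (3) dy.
alpha ∧ beta = (3*y) dx ∧ dy

Distribute the wedge, using dx_i ∧ dx_j = -dx_j ∧ dx_i and dx_i ∧ dx_i = 0. For each pair (i, j) with i < j, the coefficient of dx_i ∧ dx_j in alpha ∧ beta is (alpha_i * beta_j - alpha_j * beta_i). Collecting: alpha ∧ beta = (3*y) dx ∧ dy.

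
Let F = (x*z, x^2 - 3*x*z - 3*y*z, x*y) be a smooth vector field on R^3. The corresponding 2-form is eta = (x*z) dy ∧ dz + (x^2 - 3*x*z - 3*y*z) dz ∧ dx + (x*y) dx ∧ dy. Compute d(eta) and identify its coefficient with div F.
d(eta) = (-2*z) dx ∧ dy ∧ dz; div F = -2*z

For a 2-form in R^3 of the form above, applying d gives a 3-form with coefficient ∂P/∂x + ∂Q/∂y + ∂R/∂z:
  ∂P/∂x = z
  ∂Q/∂y = -3*z
  ∂R/∂z = 0
Sum = -2*z, which is exactly div F.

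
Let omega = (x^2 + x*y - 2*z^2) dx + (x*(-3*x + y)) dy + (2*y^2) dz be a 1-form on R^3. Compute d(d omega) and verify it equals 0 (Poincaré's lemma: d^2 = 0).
d(d omega) = 0

Step 1: d omega = sum_{i<j} (∂f_j/∂x_i - ∂f_i/∂x_j) dx_i ∧ dx_j:
  coeff of dx ∧ dy: -7*x + y
  coeff of dx ∧ dz: 4*z
  coeff of dy ∧ dz: 4*y
Step 2: Apply d again to each 2-form coefficient. The only possible 3-form in R^3 is dx ∧ dy ∧ dz, with coefficient
  ∂(coeff of dy∧dz)/∂x - ∂(coeff of dx∧dz)/∂y + ∂(coeff of dx∧dy)/∂z
  = ∂/∂x (4*y) - ∂/∂y (4*z) + ∂/∂z (-7*x + y).
Each of these terms simplifies to sums of mixed partials that cancel in pairs. The result is 0 (by equality of mixed partials for smooth functions — Schwarz / Clairaut).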